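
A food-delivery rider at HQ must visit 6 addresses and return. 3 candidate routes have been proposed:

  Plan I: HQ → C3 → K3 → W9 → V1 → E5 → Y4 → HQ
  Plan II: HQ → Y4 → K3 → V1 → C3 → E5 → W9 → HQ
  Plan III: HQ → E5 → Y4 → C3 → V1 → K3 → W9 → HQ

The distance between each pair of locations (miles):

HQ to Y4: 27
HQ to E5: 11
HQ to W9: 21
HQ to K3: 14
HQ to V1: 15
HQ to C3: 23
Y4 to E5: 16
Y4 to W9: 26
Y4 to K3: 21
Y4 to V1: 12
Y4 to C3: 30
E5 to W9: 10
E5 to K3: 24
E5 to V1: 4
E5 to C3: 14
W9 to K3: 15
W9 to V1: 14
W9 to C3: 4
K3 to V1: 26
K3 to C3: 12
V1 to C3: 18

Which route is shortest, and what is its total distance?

111 miles — Plan I is the shortest.

Plan I: 23 + 12 + 15 + 14 + 4 + 16 + 27 = 111
Plan II: 27 + 21 + 26 + 18 + 14 + 10 + 21 = 137
Plan III: 11 + 16 + 30 + 18 + 26 + 15 + 21 = 137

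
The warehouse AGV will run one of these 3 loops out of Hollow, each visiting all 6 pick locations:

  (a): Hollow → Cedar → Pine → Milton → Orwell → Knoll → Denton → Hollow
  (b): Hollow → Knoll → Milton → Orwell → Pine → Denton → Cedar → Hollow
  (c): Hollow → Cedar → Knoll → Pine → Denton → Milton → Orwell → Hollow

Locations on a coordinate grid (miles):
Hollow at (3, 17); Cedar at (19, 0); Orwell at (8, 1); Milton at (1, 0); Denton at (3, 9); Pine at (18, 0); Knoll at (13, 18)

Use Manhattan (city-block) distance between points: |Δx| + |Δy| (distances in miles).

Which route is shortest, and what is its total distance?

(a): 33 + 1 + 17 + 8 + 22 + 19 + 8 = 108
(b): 11 + 30 + 8 + 11 + 24 + 25 + 33 = 142
(c): 33 + 24 + 23 + 24 + 11 + 8 + 21 = 144

108 miles — (a) is the shortest.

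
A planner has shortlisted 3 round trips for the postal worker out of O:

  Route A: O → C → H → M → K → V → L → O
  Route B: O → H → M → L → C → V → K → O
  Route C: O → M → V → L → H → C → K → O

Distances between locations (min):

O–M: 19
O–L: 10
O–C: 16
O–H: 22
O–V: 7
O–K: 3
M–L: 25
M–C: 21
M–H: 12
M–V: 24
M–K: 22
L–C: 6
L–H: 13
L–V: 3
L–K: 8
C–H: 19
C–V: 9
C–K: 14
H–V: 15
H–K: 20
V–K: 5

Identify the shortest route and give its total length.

82 min — Route B is the shortest.

Route A: 16 + 19 + 12 + 22 + 5 + 3 + 10 = 87
Route B: 22 + 12 + 25 + 6 + 9 + 5 + 3 = 82
Route C: 19 + 24 + 3 + 13 + 19 + 14 + 3 = 95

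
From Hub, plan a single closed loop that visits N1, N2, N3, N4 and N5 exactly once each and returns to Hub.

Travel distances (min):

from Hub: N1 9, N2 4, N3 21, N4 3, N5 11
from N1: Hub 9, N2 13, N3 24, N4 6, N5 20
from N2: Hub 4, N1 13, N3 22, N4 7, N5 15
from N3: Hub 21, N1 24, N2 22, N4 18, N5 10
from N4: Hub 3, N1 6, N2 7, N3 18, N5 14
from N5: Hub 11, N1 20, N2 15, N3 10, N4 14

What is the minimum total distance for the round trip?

With 5 stops there are 5!/2 = 60 distinct round trips (a route and its reverse cost the same).
Hub-N1-N2-N3-N4-N5-Hub: 9+13+22+18+14+11 = 87
Hub-N1-N2-N3-N5-N4-Hub: 9+13+22+10+14+3 = 71
Hub-N1-N2-N4-N3-N5-Hub: 9+13+7+18+10+11 = 68
Hub-N1-N2-N4-N5-N3-Hub: 9+13+7+14+10+21 = 74
Hub-N1-N2-N5-N3-N4-Hub: 9+13+15+10+18+3 = 68
Hub-N1-N2-N5-N4-N3-Hub: 9+13+15+14+18+21 = 90
Hub-N1-N3-N2-N4-N5-Hub: 9+24+22+7+14+11 = 87
Hub-N1-N3-N2-N5-N4-Hub: 9+24+22+15+14+3 = 87
Hub-N1-N3-N4-N2-N5-Hub: 9+24+18+7+15+11 = 84
Hub-N1-N3-N4-N5-N2-Hub: 9+24+18+14+15+4 = 84
Hub-N1-N3-N5-N2-N4-Hub: 9+24+10+15+7+3 = 68
Hub-N1-N3-N5-N4-N2-Hub: 9+24+10+14+7+4 = 68
Hub-N1-N4-N2-N3-N5-Hub: 9+6+7+22+10+11 = 65
Hub-N1-N4-N2-N5-N3-Hub: 9+6+7+15+10+21 = 68
… (46 more)
Hub-N1-N4-N3-N5-N2-Hub: 9+6+18+10+15+4 = 62  ← best
The minimum is 62.
One optimal route: Hub → N1 → N4 → N3 → N5 → N2 → Hub (or its reverse).

Minimum total distance: 62 min.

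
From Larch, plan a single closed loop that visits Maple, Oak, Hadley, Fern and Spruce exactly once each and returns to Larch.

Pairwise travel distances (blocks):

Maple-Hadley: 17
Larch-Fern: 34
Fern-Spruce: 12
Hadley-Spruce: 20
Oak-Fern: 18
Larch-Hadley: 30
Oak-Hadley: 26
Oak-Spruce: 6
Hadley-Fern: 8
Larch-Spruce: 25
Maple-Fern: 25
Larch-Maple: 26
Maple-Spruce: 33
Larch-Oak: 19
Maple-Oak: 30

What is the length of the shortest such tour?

There are 60 distinct closed tours to check (reversals are equivalent).
Larch → Maple → Oak → Hadley → Fern → Spruce → Larch: 26+30+26+8+12+25 = 127
Larch → Maple → Oak → Hadley → Spruce → Fern → Larch: 26+30+26+20+12+34 = 148
Larch → Maple → Oak → Fern → Hadley → Spruce → Larch: 26+30+18+8+20+25 = 127
Larch → Maple → Oak → Fern → Spruce → Hadley → Larch: 26+30+18+12+20+30 = 136
Larch → Maple → Oak → Spruce → Hadley → Fern → Larch: 26+30+6+20+8+34 = 124
Larch → Maple → Oak → Spruce → Fern → Hadley → Larch: 26+30+6+12+8+30 = 112
Larch → Maple → Hadley → Oak → Fern → Spruce → Larch: 26+17+26+18+12+25 = 124
Larch → Maple → Hadley → Oak → Spruce → Fern → Larch: 26+17+26+6+12+34 = 121
Larch → Maple → Hadley → Fern → Oak → Spruce → Larch: 26+17+8+18+6+25 = 100
Larch → Maple → Hadley → Fern → Spruce → Oak → Larch: 26+17+8+12+6+19 = 88
Larch → Maple → Hadley → Spruce → Oak → Fern → Larch: 26+17+20+6+18+34 = 121
Larch → Maple → Hadley → Spruce → Fern → Oak → Larch: 26+17+20+12+18+19 = 112
Larch → Maple → Fern → Oak → Hadley → Spruce → Larch: 26+25+18+26+20+25 = 140
Larch → Maple → Fern → Oak → Spruce → Hadley → Larch: 26+25+18+6+20+30 = 125
… (46 more)
The minimum is 88.
One optimal route: Larch → Maple → Hadley → Fern → Spruce → Oak → Larch (or its reverse).

Shortest round trip = 88 blocks.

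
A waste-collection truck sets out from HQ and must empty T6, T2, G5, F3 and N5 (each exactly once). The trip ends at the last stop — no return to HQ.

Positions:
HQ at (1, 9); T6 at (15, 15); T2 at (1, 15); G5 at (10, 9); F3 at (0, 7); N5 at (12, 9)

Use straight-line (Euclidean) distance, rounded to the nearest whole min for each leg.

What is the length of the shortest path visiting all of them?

There are 5! = 120 possible orderings.
HQ→T6→T2→G5→F3→N5: 15+14+11+10+12 = 62
HQ→T6→T2→G5→N5→F3: 15+14+11+2+12 = 54
HQ→T6→T2→F3→G5→N5: 15+14+8+10+2 = 49
HQ→T6→T2→F3→N5→G5: 15+14+8+12+2 = 51
HQ→T6→T2→N5→G5→F3: 15+14+13+2+10 = 54
HQ→T6→T2→N5→F3→G5: 15+14+13+12+10 = 64
HQ→T6→G5→T2→F3→N5: 15+8+11+8+12 = 54
HQ→T6→G5→T2→N5→F3: 15+8+11+13+12 = 59
HQ→T6→G5→F3→T2→N5: 15+8+10+8+13 = 54
HQ→T6→G5→F3→N5→T2: 15+8+10+12+13 = 58
HQ→T6→G5→N5→T2→F3: 15+8+2+13+8 = 46
HQ→T6→G5→N5→F3→T2: 15+8+2+12+8 = 45
HQ→T6→F3→T2→G5→N5: 15+17+8+11+2 = 53
HQ→T6→F3→T2→N5→G5: 15+17+8+13+2 = 55
… (106 more)
HQ→F3→T2→G5→N5→T6: 2+8+11+2+7 = 30  ← best
The minimum is 30.
One shortest path: HQ → F3 → T2 → G5 → N5 → T6.

Minimum one-way distance = 30 min.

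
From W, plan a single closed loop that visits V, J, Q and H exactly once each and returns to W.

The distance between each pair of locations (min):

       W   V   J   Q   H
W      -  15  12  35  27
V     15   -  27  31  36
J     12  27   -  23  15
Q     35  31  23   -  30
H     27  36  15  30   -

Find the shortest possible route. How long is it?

With 4 stops there are 4!/2 = 12 distinct round trips (a route and its reverse cost the same).
W - V - J - Q - H - W: 15+27+23+30+27 = 122
W - V - J - H - Q - W: 15+27+15+30+35 = 122
W - V - Q - J - H - W: 15+31+23+15+27 = 111
W - V - Q - H - J - W: 15+31+30+15+12 = 103
W - V - H - J - Q - W: 15+36+15+23+35 = 124
W - V - H - Q - J - W: 15+36+30+23+12 = 116
W - J - V - Q - H - W: 12+27+31+30+27 = 127
W - J - V - H - Q - W: 12+27+36+30+35 = 140
W - J - Q - V - H - W: 12+23+31+36+27 = 129
W - J - H - V - Q - W: 12+15+36+31+35 = 129
W - Q - V - J - H - W: 35+31+27+15+27 = 135
W - Q - J - V - H - W: 35+23+27+36+27 = 148
The minimum is 103.
One optimal route: W → V → Q → H → J → W (or its reverse).

103 min — the shortest possible round trip.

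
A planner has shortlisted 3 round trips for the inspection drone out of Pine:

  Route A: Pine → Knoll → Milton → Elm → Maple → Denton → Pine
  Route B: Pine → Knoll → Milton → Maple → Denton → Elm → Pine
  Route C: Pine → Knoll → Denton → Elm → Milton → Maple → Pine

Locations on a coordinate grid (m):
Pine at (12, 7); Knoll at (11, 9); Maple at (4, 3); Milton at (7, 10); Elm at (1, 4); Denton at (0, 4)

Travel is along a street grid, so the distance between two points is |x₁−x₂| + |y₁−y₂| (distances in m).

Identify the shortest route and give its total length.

Route A: 3 + 5 + 12 + 4 + 5 + 15 = 44
Route B: 3 + 5 + 10 + 5 + 1 + 14 = 38
Route C: 3 + 16 + 1 + 12 + 10 + 12 = 54

38 m — Route B is the shortest.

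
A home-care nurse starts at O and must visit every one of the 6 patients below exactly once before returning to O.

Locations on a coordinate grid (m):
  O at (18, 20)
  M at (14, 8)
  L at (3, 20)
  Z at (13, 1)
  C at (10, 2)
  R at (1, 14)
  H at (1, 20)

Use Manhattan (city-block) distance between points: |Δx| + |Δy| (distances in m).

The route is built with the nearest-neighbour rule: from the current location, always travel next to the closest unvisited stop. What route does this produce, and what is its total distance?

At O the remaining stops are L 15, M 16, H 17, R 23, Z 24, C 26; go to L.
At L the remaining stops are H 2, R 8, M 23, C 25, Z 29; go to H.
At H the remaining stops are R 6, M 25, C 27, Z 31; go to R.
At R the remaining stops are M 19, C 21, Z 25; go to M.
At M the remaining stops are Z 8, C 10; go to Z.
At Z the remaining stops are C 4; go to C.
Return C→O: 26.
Total = 15 + 2 + 6 + 19 + 8 + 4 + 26 = 80.

Nearest-neighbour total = 80 m; route O → L → H → R → M → Z → C → O.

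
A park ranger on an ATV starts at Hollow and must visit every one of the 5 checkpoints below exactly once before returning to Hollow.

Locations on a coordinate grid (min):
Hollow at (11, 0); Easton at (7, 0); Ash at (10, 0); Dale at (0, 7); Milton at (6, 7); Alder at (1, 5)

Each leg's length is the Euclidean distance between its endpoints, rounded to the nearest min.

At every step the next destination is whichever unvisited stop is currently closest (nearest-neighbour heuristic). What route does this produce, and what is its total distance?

Hollow → [Ash:1 / Easton:4 / Milton:9 / Alder:11 / Dale:13] → Ash (1)
Ash → [Easton:3 / Milton:8 / Alder:10 / Dale:12] → Easton (3)
Easton → [Milton:7 / Alder:8 / Dale:10] → Milton (7)
Milton → [Alder:5 / Dale:6] → Alder (5)
Alder → [Dale:2] → Dale (2)
Return Dale→Hollow: 13.
Total = 1 + 3 + 7 + 5 + 2 + 13 = 31.

Nearest-neighbour total = 31 min; route Hollow → Ash → Easton → Milton → Alder → Dale → Hollow.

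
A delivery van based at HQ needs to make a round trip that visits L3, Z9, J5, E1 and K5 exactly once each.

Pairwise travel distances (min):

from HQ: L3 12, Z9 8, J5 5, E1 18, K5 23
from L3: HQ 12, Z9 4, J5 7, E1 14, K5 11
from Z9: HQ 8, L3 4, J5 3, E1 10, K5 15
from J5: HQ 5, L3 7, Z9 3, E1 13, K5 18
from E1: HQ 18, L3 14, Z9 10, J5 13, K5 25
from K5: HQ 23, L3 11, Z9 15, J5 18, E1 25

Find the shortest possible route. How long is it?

66 min — the shortest possible round trip.

There are 60 distinct closed tours to check (reversals are equivalent).
HQ→L3→Z9→J5→E1→K5→HQ: 12+4+3+13+25+23 = 80
HQ→L3→Z9→J5→K5→E1→HQ: 12+4+3+18+25+18 = 80
HQ→L3→Z9→E1→J5→K5→HQ: 12+4+10+13+18+23 = 80
HQ→L3→Z9→E1→K5→J5→HQ: 12+4+10+25+18+5 = 74
HQ→L3→Z9→K5→J5→E1→HQ: 12+4+15+18+13+18 = 80
HQ→L3→Z9→K5→E1→J5→HQ: 12+4+15+25+13+5 = 74
HQ→L3→J5→Z9→E1→K5→HQ: 12+7+3+10+25+23 = 80
HQ→L3→J5→Z9→K5→E1→HQ: 12+7+3+15+25+18 = 80
HQ→L3→J5→E1→Z9→K5→HQ: 12+7+13+10+15+23 = 80
HQ→L3→J5→E1→K5→Z9→HQ: 12+7+13+25+15+8 = 80
HQ→L3→J5→K5→Z9→E1→HQ: 12+7+18+15+10+18 = 80
HQ→L3→J5→K5→E1→Z9→HQ: 12+7+18+25+10+8 = 80
HQ→L3→E1→Z9→J5→K5→HQ: 12+14+10+3+18+23 = 80
HQ→L3→E1→Z9→K5→J5→HQ: 12+14+10+15+18+5 = 74
… (46 more)
HQ→L3→K5→Z9→E1→J5→HQ: 12+11+15+10+13+5 = 66  ← best
The minimum is 66.
One optimal route: HQ → L3 → K5 → Z9 → E1 → J5 → HQ (or its reverse).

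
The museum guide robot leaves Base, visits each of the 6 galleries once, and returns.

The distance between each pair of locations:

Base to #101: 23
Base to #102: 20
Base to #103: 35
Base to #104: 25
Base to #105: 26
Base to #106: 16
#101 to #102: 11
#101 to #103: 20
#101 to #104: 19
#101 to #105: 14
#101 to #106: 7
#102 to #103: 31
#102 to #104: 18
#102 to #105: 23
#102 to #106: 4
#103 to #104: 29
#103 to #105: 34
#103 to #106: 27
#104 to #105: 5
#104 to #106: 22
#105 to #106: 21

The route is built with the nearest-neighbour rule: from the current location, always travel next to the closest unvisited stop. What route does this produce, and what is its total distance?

From Base: distances to unvisited — #106=16, #102=20, #101=23, #104=25, #105=26, #103=35. Nearest is #106 (16).
From #106: distances to unvisited — #102=4, #101=7, #105=21, #104=22, #103=27. Nearest is #102 (4).
From #102: distances to unvisited — #101=11, #104=18, #105=23, #103=31. Nearest is #101 (11).
From #101: distances to unvisited — #105=14, #104=19, #103=20. Nearest is #105 (14).
From #105: distances to unvisited — #104=5, #103=34. Nearest is #104 (5).
From #104: distances to unvisited — #103=29. Nearest is #103 (29).
Return #103→Base: 35.
Total = 16 + 4 + 11 + 14 + 5 + 29 + 35 = 114.

Total distance 114 via the nearest-neighbour route Base → #106 → #102 → #101 → #105 → #104 → #103 → Base.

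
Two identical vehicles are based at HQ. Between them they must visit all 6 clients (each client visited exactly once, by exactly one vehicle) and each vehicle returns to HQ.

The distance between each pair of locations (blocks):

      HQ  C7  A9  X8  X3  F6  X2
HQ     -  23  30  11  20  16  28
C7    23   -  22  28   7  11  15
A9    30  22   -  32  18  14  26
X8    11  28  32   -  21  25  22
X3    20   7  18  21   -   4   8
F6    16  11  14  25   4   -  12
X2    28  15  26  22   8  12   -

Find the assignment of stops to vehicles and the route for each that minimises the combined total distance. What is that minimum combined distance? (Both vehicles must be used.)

Minimum combined distance: 116 blocks.

Check every non-empty split of the stops between the two vehicles; for each half take its own optimal tour:
  {C7} + {A9, X8, X3, F6, X2}: 46 + 89 = 135
  {A9} + {C7, X8, X3, F6, X2}: 60 + 75 = 135
  {C7, A9} + {X8, X3, F6, X2}: 75 + 61 = 136
  {X8} + {C7, A9, X3, F6, X2}: 22 + 94 = 116
  {C7, X8} + {A9, X3, F6, X2}: 62 + 84 = 146
  {A9, X8} + {C7, X3, F6, X2}: 73 + 66 = 139
  … (31 splits in total)
Best: vehicle 1 HQ → X8 → HQ = 22; vehicle 2 HQ → C7 → X3 → X2 → A9 → F6 → HQ = 94; combined 116.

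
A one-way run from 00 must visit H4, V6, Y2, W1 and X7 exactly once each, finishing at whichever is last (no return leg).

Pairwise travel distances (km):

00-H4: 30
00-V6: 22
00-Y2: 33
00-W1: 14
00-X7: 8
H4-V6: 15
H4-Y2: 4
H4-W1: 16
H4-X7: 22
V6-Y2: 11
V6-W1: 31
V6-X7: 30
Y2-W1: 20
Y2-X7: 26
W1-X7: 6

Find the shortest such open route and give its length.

Shortest open route: 45 km.

There are 5! = 120 possible orderings.
00→H4→V6→Y2→W1→X7: 30+15+11+20+6 = 82
00→H4→V6→Y2→X7→W1: 30+15+11+26+6 = 88
00→H4→V6→W1→Y2→X7: 30+15+31+20+26 = 122
00→H4→V6→W1→X7→Y2: 30+15+31+6+26 = 108
00→H4→V6→X7→Y2→W1: 30+15+30+26+20 = 121
00→H4→V6→X7→W1→Y2: 30+15+30+6+20 = 101
00→H4→Y2→V6→W1→X7: 30+4+11+31+6 = 82
00→H4→Y2→V6→X7→W1: 30+4+11+30+6 = 81
00→H4→Y2→W1→V6→X7: 30+4+20+31+30 = 115
00→H4→Y2→W1→X7→V6: 30+4+20+6+30 = 90
00→H4→Y2→X7→V6→W1: 30+4+26+30+31 = 121
00→H4→Y2→X7→W1→V6: 30+4+26+6+31 = 97
00→H4→W1→V6→Y2→X7: 30+16+31+11+26 = 114
00→H4→W1→V6→X7→Y2: 30+16+31+30+26 = 133
… (106 more)
00→X7→W1→H4→Y2→V6: 8+6+16+4+11 = 45  ← best
The minimum is 45.
One shortest path: 00 → X7 → W1 → H4 → Y2 → V6.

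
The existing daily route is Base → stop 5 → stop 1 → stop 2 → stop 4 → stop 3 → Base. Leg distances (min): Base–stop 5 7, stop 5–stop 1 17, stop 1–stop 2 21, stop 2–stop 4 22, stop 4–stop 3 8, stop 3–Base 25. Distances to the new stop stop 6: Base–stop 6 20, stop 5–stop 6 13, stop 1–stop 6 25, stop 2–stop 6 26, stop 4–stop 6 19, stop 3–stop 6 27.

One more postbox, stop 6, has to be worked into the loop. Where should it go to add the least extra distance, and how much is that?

Insertion cost between consecutive stops i–j is d(i,stop 6) + d(stop 6,j) − d(i,j):
  between Base and stop 5: 20 + 13 − 7 = 26
  between stop 5 and stop 1: 13 + 25 − 17 = 21
  between stop 1 and stop 2: 25 + 26 − 21 = 30
  between stop 2 and stop 4: 26 + 19 − 22 = 23
  between stop 4 and stop 3: 19 + 27 − 8 = 38
  between stop 3 and Base: 27 + 20 − 25 = 22
Cheapest insertion is between stop 5 and stop 1, adding 21.
New total = 100 + 21 = 121.

+21 min — insert stop 6 between stop 5 and stop 1.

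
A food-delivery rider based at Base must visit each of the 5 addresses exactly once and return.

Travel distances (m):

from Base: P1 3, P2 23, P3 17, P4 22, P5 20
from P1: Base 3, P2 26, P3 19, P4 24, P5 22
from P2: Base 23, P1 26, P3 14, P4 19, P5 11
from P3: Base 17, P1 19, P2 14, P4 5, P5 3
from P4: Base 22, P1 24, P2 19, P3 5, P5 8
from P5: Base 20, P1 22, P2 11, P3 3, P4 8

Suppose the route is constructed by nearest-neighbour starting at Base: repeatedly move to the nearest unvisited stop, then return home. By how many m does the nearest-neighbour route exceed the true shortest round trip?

The nearest-neighbour route is 6 m longer than optimal.

From Base: P1=3, P3=17, P5=20, P4=22, P2=23 → choose P1 (3).
From P1: P3=19, P5=22, P4=24, P2=26 → choose P3 (19).
From P3: P5=3, P4=5, P2=14 → choose P5 (3).
From P5: P4=8, P2=11 → choose P4 (8).
From P4: P2=19 → choose P2 (19).
NN route Base → P1 → P3 → P5 → P4 → P2 → Base costs 75.
Optimal: Base → P1 → P3 → P4 → P5 → P2 → Base costs 69 (by enumerating all 60 distinct tours).
Excess = 75 − 69 = 6.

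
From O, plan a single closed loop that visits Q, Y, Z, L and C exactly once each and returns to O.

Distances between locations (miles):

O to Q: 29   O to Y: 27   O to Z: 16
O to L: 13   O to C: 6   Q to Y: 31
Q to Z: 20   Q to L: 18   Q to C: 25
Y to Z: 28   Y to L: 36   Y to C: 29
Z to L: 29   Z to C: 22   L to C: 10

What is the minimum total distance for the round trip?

With 5 stops there are 5!/2 = 60 distinct round trips (a route and its reverse cost the same).
O→Q→Y→Z→L→C→O: 29+31+28+29+10+6 = 133
O→Q→Y→Z→C→L→O: 29+31+28+22+10+13 = 133
O→Q→Y→L→Z→C→O: 29+31+36+29+22+6 = 153
O→Q→Y→L→C→Z→O: 29+31+36+10+22+16 = 144
O→Q→Y→C→Z→L→O: 29+31+29+22+29+13 = 153
O→Q→Y→C→L→Z→O: 29+31+29+10+29+16 = 144
O→Q→Z→Y→L→C→O: 29+20+28+36+10+6 = 129
O→Q→Z→Y→C→L→O: 29+20+28+29+10+13 = 129
O→Q→Z→L→Y→C→O: 29+20+29+36+29+6 = 149
O→Q→Z→L→C→Y→O: 29+20+29+10+29+27 = 144
O→Q→Z→C→Y→L→O: 29+20+22+29+36+13 = 149
O→Q→Z→C→L→Y→O: 29+20+22+10+36+27 = 144
O→Q→L→Y→Z→C→O: 29+18+36+28+22+6 = 139
O→Q→L→Y→C→Z→O: 29+18+36+29+22+16 = 150
… (46 more)
O→Y→Z→Q→L→C→O: 27+28+20+18+10+6 = 109  ← best
The minimum is 109.
One optimal route: O → Y → Z → Q → L → C → O (or its reverse).

109 miles — the shortest possible round trip.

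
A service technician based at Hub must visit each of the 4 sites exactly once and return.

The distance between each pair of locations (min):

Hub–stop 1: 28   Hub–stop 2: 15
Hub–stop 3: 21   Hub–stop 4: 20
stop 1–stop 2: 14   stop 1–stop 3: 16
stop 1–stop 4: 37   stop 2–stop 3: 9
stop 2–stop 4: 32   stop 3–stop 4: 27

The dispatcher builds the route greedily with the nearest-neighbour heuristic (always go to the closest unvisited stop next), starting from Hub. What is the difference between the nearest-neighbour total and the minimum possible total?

From Hub: stop 2=15, stop 4=20, stop 3=21, stop 1=28 → choose stop 2 (15).
From stop 2: stop 3=9, stop 1=14, stop 4=32 → choose stop 3 (9).
From stop 3: stop 1=16, stop 4=27 → choose stop 1 (16).
From stop 1: stop 4=37 → choose stop 4 (37).
NN route Hub → stop 2 → stop 3 → stop 1 → stop 4 → Hub costs 97.
Optimal: Hub → stop 2 → stop 1 → stop 3 → stop 4 → Hub costs 92 (by enumerating all 12 distinct tours).
Excess = 97 − 92 = 5.

The nearest-neighbour route is 5 min longer than optimal.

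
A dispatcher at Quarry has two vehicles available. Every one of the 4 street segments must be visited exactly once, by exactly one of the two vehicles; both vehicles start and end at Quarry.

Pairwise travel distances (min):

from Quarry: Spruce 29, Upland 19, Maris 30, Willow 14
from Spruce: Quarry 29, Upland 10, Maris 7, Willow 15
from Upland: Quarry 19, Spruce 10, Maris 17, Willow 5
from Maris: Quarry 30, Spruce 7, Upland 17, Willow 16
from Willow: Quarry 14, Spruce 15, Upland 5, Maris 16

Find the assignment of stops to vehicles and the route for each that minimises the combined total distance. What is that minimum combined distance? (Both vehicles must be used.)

Minimum combined distance: 94 min.

There are 2^3 − 1 = 7 ways to divide the 4 stops into two non-empty groups. For each, the best each vehicle can do is its own shortest tour through its group:
  {Spruce} + {Upland, Maris, Willow}: 58 + 66 = 124
  {Upland} + {Spruce, Maris, Willow}: 38 + 66 = 104
  {Spruce, Upland} + {Maris, Willow}: 58 + 60 = 118
  {Maris} + {Spruce, Upland, Willow}: 60 + 58 = 118
  {Spruce, Maris} + {Upland, Willow}: 66 + 38 = 104
  {Upland, Maris} + {Spruce, Willow}: 66 + 58 = 124
  … (7 splits in total)
  {Spruce, Upland, Maris} + {Willow}: 66 + 28 = 94  ← best
Best: vehicle 1 Quarry → Upland → Spruce → Maris → Quarry = 66; vehicle 2 Quarry → Willow → Quarry = 28; combined 94.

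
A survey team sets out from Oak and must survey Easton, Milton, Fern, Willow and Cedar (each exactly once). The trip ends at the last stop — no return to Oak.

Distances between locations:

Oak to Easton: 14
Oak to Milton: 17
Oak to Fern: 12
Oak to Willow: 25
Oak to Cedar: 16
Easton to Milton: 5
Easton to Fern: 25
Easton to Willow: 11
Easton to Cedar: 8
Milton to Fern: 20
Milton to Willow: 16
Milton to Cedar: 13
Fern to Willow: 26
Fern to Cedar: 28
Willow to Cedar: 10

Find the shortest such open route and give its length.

There are 5! = 120 possible orderings.
Oak→Easton→Milton→Fern→Willow→Cedar: 14+5+20+26+10 = 75
Oak→Easton→Milton→Fern→Cedar→Willow: 14+5+20+28+10 = 77
Oak→Easton→Milton→Willow→Fern→Cedar: 14+5+16+26+28 = 89
Oak→Easton→Milton→Willow→Cedar→Fern: 14+5+16+10+28 = 73
Oak→Easton→Milton→Cedar→Fern→Willow: 14+5+13+28+26 = 86
Oak→Easton→Milton→Cedar→Willow→Fern: 14+5+13+10+26 = 68
Oak→Easton→Fern→Milton→Willow→Cedar: 14+25+20+16+10 = 85
Oak→Easton→Fern→Milton→Cedar→Willow: 14+25+20+13+10 = 82
Oak→Easton→Fern→Willow→Milton→Cedar: 14+25+26+16+13 = 94
Oak→Easton→Fern→Willow→Cedar→Milton: 14+25+26+10+13 = 88
Oak→Easton→Fern→Cedar→Milton→Willow: 14+25+28+13+16 = 96
Oak→Easton→Fern→Cedar→Willow→Milton: 14+25+28+10+16 = 93
Oak→Easton→Willow→Milton→Fern→Cedar: 14+11+16+20+28 = 89
Oak→Easton→Willow→Milton→Cedar→Fern: 14+11+16+13+28 = 82
… (106 more)
Oak→Fern→Milton→Easton→Cedar→Willow: 12+20+5+8+10 = 55  ← best
The minimum is 55.
One shortest path: Oak → Fern → Milton → Easton → Cedar → Willow.

Minimum one-way distance = 55.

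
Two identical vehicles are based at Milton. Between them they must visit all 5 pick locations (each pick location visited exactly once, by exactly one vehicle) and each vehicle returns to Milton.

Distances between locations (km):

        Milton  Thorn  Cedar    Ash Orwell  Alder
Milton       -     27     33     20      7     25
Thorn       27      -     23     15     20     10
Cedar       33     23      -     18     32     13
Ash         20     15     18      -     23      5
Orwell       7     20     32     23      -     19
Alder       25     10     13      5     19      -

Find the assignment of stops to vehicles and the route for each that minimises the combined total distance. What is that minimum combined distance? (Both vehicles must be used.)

Minimum combined distance: 102 km.

Check every non-empty split of the stops between the two vehicles; for each half take its own optimal tour:
  {Thorn} + {Cedar, Ash, Orwell, Alder}: 54 + 77 = 131
  {Cedar} + {Thorn, Ash, Orwell, Alder}: 66 + 62 = 128
  {Thorn, Cedar} + {Ash, Orwell, Alder}: 83 + 51 = 134
  {Ash} + {Thorn, Cedar, Orwell, Alder}: 40 + 83 = 123
  {Thorn, Ash} + {Cedar, Orwell, Alder}: 62 + 72 = 134
  {Cedar, Ash} + {Thorn, Orwell, Alder}: 71 + 62 = 133
  … (15 splits in total)
  {Orwell} + {Thorn, Cedar, Ash, Alder}: 14 + 88 = 102  ← best
Best: vehicle 1 Milton → Orwell → Milton = 14; vehicle 2 Milton → Thorn → Cedar → Alder → Ash → Milton = 88; combined 102.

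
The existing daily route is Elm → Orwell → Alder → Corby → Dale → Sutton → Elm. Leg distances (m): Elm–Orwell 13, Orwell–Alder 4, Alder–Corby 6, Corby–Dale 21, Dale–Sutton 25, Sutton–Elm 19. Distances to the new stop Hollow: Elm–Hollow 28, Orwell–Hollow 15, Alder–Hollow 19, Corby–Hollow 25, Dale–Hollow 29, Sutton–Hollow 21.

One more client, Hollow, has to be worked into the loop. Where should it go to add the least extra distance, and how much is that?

Adding 25 m by placing Hollow on the Dale–Sutton leg.

Insertion cost between consecutive stops i–j is d(i,Hollow) + d(Hollow,j) − d(i,j):
  between Elm and Orwell: 28 + 15 − 13 = 30
  between Orwell and Alder: 15 + 19 − 4 = 30
  between Alder and Corby: 19 + 25 − 6 = 38
  between Corby and Dale: 25 + 29 − 21 = 33
  between Dale and Sutton: 29 + 21 − 25 = 25
  between Sutton and Elm: 21 + 28 − 19 = 30
Cheapest insertion is between Dale and Sutton, adding 25.
New total = 88 + 25 = 113.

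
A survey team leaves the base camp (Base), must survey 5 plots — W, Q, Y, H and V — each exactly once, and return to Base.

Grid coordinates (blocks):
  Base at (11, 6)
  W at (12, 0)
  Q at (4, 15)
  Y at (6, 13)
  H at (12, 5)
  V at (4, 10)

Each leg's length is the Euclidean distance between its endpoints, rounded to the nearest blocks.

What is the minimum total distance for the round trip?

Minimum total distance: 36 blocks.

Base→W→Q→Y→H→V→Base: 6+17+3+10+9+8 = 53
Base→W→Q→Y→V→H→Base: 6+17+3+4+9+1 = 40
Base→W→Q→H→Y→V→Base: 6+17+13+10+4+8 = 58
Base→W→Q→H→V→Y→Base: 6+17+13+9+4+9 = 58
Base→W→Q→V→Y→H→Base: 6+17+5+4+10+1 = 43
Base→W→Q→V→H→Y→Base: 6+17+5+9+10+9 = 56
Base→W→Y→Q→H→V→Base: 6+14+3+13+9+8 = 53
Base→W→Y→Q→V→H→Base: 6+14+3+5+9+1 = 38
Base→W→Y→H→Q→V→Base: 6+14+10+13+5+8 = 56
Base→W→Y→H→V→Q→Base: 6+14+10+9+5+11 = 55
Base→W→Y→V→Q→H→Base: 6+14+4+5+13+1 = 43
Base→W→Y→V→H→Q→Base: 6+14+4+9+13+11 = 57
Base→W→H→Q→Y→V→Base: 6+5+13+3+4+8 = 39
Base→W→H→Q→V→Y→Base: 6+5+13+5+4+9 = 42
… (46 more)
Base→Y→Q→V→W→H→Base: 9+3+5+13+5+1 = 36  ← best
The minimum is 36.
One optimal route: Base → Y → Q → V → W → H → Base (or its reverse).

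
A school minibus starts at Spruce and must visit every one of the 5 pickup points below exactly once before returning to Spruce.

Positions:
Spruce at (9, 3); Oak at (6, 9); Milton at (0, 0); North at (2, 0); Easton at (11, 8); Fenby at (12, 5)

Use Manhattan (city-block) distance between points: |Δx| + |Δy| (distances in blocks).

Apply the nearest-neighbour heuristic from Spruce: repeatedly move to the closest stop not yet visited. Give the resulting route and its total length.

Nearest-neighbour total = 42 blocks; route Spruce → Fenby → Easton → Oak → North → Milton → Spruce.

At Spruce the remaining stops are Fenby 5, Easton 7, Oak 9, North 10, Milton 12; go to Fenby.
At Fenby the remaining stops are Easton 4, Oak 10, North 15, Milton 17; go to Easton.
At Easton the remaining stops are Oak 6, North 17, Milton 19; go to Oak.
At Oak the remaining stops are North 13, Milton 15; go to North.
At North the remaining stops are Milton 2; go to Milton.
Return Milton→Spruce: 12.
Total = 5 + 4 + 6 + 13 + 2 + 12 = 42.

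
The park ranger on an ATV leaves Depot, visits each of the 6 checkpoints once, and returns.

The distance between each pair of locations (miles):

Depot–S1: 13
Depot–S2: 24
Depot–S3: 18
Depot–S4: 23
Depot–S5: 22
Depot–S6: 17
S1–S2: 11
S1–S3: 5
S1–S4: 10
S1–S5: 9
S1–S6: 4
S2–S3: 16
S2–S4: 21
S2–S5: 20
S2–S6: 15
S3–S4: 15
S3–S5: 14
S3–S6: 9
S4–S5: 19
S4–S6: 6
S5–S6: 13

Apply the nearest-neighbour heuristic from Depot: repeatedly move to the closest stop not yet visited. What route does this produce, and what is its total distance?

Nearest-neighbour total = 96 miles; route Depot → S1 → S6 → S4 → S3 → S5 → S2 → Depot.

Depot → [S1:13 / S6:17 / S3:18 / S5:22 / S4:23 / S2:24] → S1 (13)
S1 → [S6:4 / S3:5 / S5:9 / S4:10 / S2:11] → S6 (4)
S6 → [S4:6 / S3:9 / S5:13 / S2:15] → S4 (6)
S4 → [S3:15 / S5:19 / S2:21] → S3 (15)
S3 → [S5:14 / S2:16] → S5 (14)
S5 → [S2:20] → S2 (20)
Return S2→Depot: 24.
Total = 13 + 4 + 6 + 15 + 14 + 20 + 24 = 96.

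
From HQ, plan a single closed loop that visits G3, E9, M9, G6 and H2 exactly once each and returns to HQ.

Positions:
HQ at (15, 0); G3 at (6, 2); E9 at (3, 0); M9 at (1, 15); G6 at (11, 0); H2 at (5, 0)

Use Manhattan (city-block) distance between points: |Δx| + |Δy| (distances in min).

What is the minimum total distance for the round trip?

Shortest round trip = 58 min.

There are 60 distinct closed tours to check (reversals are equivalent).
HQ - G3 - E9 - M9 - G6 - H2 - HQ: 11+5+17+25+6+10 = 74
HQ - G3 - E9 - M9 - H2 - G6 - HQ: 11+5+17+19+6+4 = 62
HQ - G3 - E9 - G6 - M9 - H2 - HQ: 11+5+8+25+19+10 = 78
HQ - G3 - E9 - G6 - H2 - M9 - HQ: 11+5+8+6+19+29 = 78
HQ - G3 - E9 - H2 - M9 - G6 - HQ: 11+5+2+19+25+4 = 66
HQ - G3 - E9 - H2 - G6 - M9 - HQ: 11+5+2+6+25+29 = 78
HQ - G3 - M9 - E9 - G6 - H2 - HQ: 11+18+17+8+6+10 = 70
HQ - G3 - M9 - E9 - H2 - G6 - HQ: 11+18+17+2+6+4 = 58
HQ - G3 - M9 - G6 - E9 - H2 - HQ: 11+18+25+8+2+10 = 74
HQ - G3 - M9 - G6 - H2 - E9 - HQ: 11+18+25+6+2+12 = 74
HQ - G3 - M9 - H2 - E9 - G6 - HQ: 11+18+19+2+8+4 = 62
HQ - G3 - M9 - H2 - G6 - E9 - HQ: 11+18+19+6+8+12 = 74
HQ - G3 - G6 - E9 - M9 - H2 - HQ: 11+7+8+17+19+10 = 72
HQ - G3 - G6 - E9 - H2 - M9 - HQ: 11+7+8+2+19+29 = 76
… (46 more)
The minimum is 58.
One optimal route: HQ → G3 → M9 → E9 → H2 → G6 → HQ (or its reverse).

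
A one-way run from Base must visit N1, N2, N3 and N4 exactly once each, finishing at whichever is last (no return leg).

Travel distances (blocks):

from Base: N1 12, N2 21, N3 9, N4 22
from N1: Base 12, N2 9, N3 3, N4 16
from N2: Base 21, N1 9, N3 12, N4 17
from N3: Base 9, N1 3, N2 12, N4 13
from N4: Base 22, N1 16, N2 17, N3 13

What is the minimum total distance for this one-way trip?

38 blocks — the minimum one-way total.

There are 4! = 24 possible orderings.
Base - N1 - N2 - N3 - N4: 12+9+12+13 = 46
Base - N1 - N2 - N4 - N3: 12+9+17+13 = 51
Base - N1 - N3 - N2 - N4: 12+3+12+17 = 44
Base - N1 - N3 - N4 - N2: 12+3+13+17 = 45
Base - N1 - N4 - N2 - N3: 12+16+17+12 = 57
Base - N1 - N4 - N3 - N2: 12+16+13+12 = 53
Base - N2 - N1 - N3 - N4: 21+9+3+13 = 46
Base - N2 - N1 - N4 - N3: 21+9+16+13 = 59
Base - N2 - N3 - N1 - N4: 21+12+3+16 = 52
Base - N2 - N3 - N4 - N1: 21+12+13+16 = 62
Base - N2 - N4 - N1 - N3: 21+17+16+3 = 57
Base - N2 - N4 - N3 - N1: 21+17+13+3 = 54
Base - N3 - N1 - N2 - N4: 9+3+9+17 = 38
Base - N3 - N1 - N4 - N2: 9+3+16+17 = 45
… (10 more)
The minimum is 38.
One shortest path: Base → N3 → N1 → N2 → N4.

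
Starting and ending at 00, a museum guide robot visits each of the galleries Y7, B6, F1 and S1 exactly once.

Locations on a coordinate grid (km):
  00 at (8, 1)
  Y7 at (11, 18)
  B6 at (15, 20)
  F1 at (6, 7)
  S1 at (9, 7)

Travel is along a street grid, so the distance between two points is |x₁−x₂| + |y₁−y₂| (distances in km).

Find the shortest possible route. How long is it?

Shortest round trip = 56 km.

With 4 stops there are 4!/2 = 12 distinct round trips (a route and its reverse cost the same).
00→Y7→B6→F1→S1→00: 20+6+22+3+7 = 58
00→Y7→B6→S1→F1→00: 20+6+19+3+8 = 56
00→Y7→F1→B6→S1→00: 20+16+22+19+7 = 84
00→Y7→F1→S1→B6→00: 20+16+3+19+26 = 84
00→Y7→S1→B6→F1→00: 20+13+19+22+8 = 82
00→Y7→S1→F1→B6→00: 20+13+3+22+26 = 84
00→B6→Y7→F1→S1→00: 26+6+16+3+7 = 58
00→B6→Y7→S1→F1→00: 26+6+13+3+8 = 56
00→B6→F1→Y7→S1→00: 26+22+16+13+7 = 84
00→B6→S1→Y7→F1→00: 26+19+13+16+8 = 82
00→F1→Y7→B6→S1→00: 8+16+6+19+7 = 56
00→F1→B6→Y7→S1→00: 8+22+6+13+7 = 56
The minimum is 56.
One optimal route: 00 → Y7 → B6 → S1 → F1 → 00 (or its reverse).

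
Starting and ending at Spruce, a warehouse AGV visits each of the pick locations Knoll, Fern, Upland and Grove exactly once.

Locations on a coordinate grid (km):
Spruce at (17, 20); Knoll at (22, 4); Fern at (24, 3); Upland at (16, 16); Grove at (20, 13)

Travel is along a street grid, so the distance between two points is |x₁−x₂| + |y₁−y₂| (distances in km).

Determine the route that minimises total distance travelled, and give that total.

Minimum total distance: 50 km.

With 4 stops there are 4!/2 = 12 distinct round trips (a route and its reverse cost the same).
Spruce→Knoll→Fern→Upland→Grove→Spruce: 21+3+21+7+10 = 62
Spruce→Knoll→Fern→Grove→Upland→Spruce: 21+3+14+7+5 = 50
Spruce→Knoll→Upland→Fern→Grove→Spruce: 21+18+21+14+10 = 84
Spruce→Knoll→Upland→Grove→Fern→Spruce: 21+18+7+14+24 = 84
Spruce→Knoll→Grove→Fern→Upland→Spruce: 21+11+14+21+5 = 72
Spruce→Knoll→Grove→Upland→Fern→Spruce: 21+11+7+21+24 = 84
Spruce→Fern→Knoll→Upland→Grove→Spruce: 24+3+18+7+10 = 62
Spruce→Fern→Knoll→Grove→Upland→Spruce: 24+3+11+7+5 = 50
Spruce→Fern→Upland→Knoll→Grove→Spruce: 24+21+18+11+10 = 84
Spruce→Fern→Grove→Knoll→Upland→Spruce: 24+14+11+18+5 = 72
Spruce→Upland→Knoll→Fern→Grove→Spruce: 5+18+3+14+10 = 50
Spruce→Upland→Fern→Knoll→Grove→Spruce: 5+21+3+11+10 = 50
The minimum is 50.
One optimal route: Spruce → Knoll → Fern → Grove → Upland → Spruce (or its reverse).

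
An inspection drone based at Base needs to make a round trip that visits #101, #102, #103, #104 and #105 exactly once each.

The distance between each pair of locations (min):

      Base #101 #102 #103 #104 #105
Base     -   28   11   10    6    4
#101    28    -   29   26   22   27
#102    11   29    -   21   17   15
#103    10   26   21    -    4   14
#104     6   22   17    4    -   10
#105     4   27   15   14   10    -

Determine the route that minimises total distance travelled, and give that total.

Base - #101 - #102 - #103 - #104 - #105 - Base: 28+29+21+4+10+4 = 96
Base - #101 - #102 - #103 - #105 - #104 - Base: 28+29+21+14+10+6 = 108
Base - #101 - #102 - #104 - #103 - #105 - Base: 28+29+17+4+14+4 = 96
Base - #101 - #102 - #104 - #105 - #103 - Base: 28+29+17+10+14+10 = 108
Base - #101 - #102 - #105 - #103 - #104 - Base: 28+29+15+14+4+6 = 96
Base - #101 - #102 - #105 - #104 - #103 - Base: 28+29+15+10+4+10 = 96
Base - #101 - #103 - #102 - #104 - #105 - Base: 28+26+21+17+10+4 = 106
Base - #101 - #103 - #102 - #105 - #104 - Base: 28+26+21+15+10+6 = 106
Base - #101 - #103 - #104 - #102 - #105 - Base: 28+26+4+17+15+4 = 94
Base - #101 - #103 - #104 - #105 - #102 - Base: 28+26+4+10+15+11 = 94
Base - #101 - #103 - #105 - #102 - #104 - Base: 28+26+14+15+17+6 = 106
Base - #101 - #103 - #105 - #104 - #102 - Base: 28+26+14+10+17+11 = 106
Base - #101 - #104 - #102 - #103 - #105 - Base: 28+22+17+21+14+4 = 106
Base - #101 - #104 - #102 - #105 - #103 - Base: 28+22+17+15+14+10 = 106
… (46 more)
Base - #102 - #101 - #103 - #104 - #105 - Base: 11+29+26+4+10+4 = 84  ← best
The minimum is 84.
One optimal route: Base → #102 → #101 → #103 → #104 → #105 → Base (or its reverse).

Shortest round trip = 84 min.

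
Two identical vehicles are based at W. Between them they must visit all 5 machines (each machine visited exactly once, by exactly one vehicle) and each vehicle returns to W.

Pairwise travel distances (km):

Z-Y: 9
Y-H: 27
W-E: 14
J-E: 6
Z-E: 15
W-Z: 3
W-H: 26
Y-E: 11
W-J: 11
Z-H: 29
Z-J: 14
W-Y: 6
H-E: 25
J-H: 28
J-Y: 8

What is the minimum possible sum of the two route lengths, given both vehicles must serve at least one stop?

Try each way of splitting the stops between the two vehicles (each non-empty) and, for each split, find the best tour for each vehicle:
  {Z} + {J, Y, H, E}: 6 + 71 = 77
  {J} + {Z, Y, H, E}: 22 + 74 = 96
  {Z, J} + {Y, H, E}: 28 + 68 = 96
  {Y} + {Z, J, H, E}: 12 + 74 = 86
  {Z, Y} + {J, H, E}: 18 + 68 = 86
  {J, Y} + {Z, H, E}: 25 + 69 = 94
  … (15 splits in total)
Best: vehicle 1 W → Z → W = 6; vehicle 2 W → Y → J → E → H → W = 71; combined 77.

77 km — the smallest possible combined total.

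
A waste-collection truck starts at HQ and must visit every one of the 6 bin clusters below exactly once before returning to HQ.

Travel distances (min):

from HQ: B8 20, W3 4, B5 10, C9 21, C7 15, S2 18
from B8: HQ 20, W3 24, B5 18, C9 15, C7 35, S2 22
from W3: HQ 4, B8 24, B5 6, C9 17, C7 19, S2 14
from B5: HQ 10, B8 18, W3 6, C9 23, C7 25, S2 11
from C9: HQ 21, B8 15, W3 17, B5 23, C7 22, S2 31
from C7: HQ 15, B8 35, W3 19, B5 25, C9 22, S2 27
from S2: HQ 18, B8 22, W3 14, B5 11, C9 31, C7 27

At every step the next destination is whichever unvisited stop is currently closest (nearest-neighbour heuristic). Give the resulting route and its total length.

At HQ the remaining stops are W3 4, B5 10, C7 15, S2 18, B8 20, C9 21; go to W3.
At W3 the remaining stops are B5 6, S2 14, C9 17, C7 19, B8 24; go to B5.
At B5 the remaining stops are S2 11, B8 18, C9 23, C7 25; go to S2.
At S2 the remaining stops are B8 22, C7 27, C9 31; go to B8.
At B8 the remaining stops are C9 15, C7 35; go to C9.
At C9 the remaining stops are C7 22; go to C7.
Return C7→HQ: 15.
Total = 4 + 6 + 11 + 22 + 15 + 22 + 15 = 95.

Total distance 95 min via the nearest-neighbour route HQ → W3 → B5 → S2 → B8 → C9 → C7 → HQ.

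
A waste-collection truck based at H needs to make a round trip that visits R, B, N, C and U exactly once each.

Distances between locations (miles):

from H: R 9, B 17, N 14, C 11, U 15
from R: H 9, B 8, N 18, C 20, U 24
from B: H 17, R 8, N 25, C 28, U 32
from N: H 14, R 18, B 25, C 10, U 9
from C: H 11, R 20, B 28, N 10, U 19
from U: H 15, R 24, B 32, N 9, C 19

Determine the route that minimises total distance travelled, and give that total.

Shortest round trip = 79 miles.

H - R - B - N - C - U - H: 9+8+25+10+19+15 = 86
H - R - B - N - U - C - H: 9+8+25+9+19+11 = 81
H - R - B - C - N - U - H: 9+8+28+10+9+15 = 79
H - R - B - C - U - N - H: 9+8+28+19+9+14 = 87
H - R - B - U - N - C - H: 9+8+32+9+10+11 = 79
H - R - B - U - C - N - H: 9+8+32+19+10+14 = 92
H - R - N - B - C - U - H: 9+18+25+28+19+15 = 114
H - R - N - B - U - C - H: 9+18+25+32+19+11 = 114
H - R - N - C - B - U - H: 9+18+10+28+32+15 = 112
H - R - N - C - U - B - H: 9+18+10+19+32+17 = 105
H - R - N - U - B - C - H: 9+18+9+32+28+11 = 107
H - R - N - U - C - B - H: 9+18+9+19+28+17 = 100
H - R - C - B - N - U - H: 9+20+28+25+9+15 = 106
H - R - C - B - U - N - H: 9+20+28+32+9+14 = 112
… (46 more)
The minimum is 79.
One optimal route: H → R → B → C → N → U → H (or its reverse).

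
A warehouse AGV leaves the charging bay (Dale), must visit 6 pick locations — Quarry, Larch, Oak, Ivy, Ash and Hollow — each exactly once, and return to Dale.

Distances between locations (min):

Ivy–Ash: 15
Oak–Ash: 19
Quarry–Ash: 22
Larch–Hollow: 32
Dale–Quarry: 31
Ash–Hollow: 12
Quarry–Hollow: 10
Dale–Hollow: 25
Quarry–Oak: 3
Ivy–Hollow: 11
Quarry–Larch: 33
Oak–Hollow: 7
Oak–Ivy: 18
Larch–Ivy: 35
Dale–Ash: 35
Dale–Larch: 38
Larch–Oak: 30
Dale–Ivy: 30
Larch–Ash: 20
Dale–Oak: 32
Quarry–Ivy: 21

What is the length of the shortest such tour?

With 6 stops there are 6!/2 = 360 distinct round trips (a route and its reverse cost the same).
Dale → Quarry → Larch → Oak → Ivy → Ash → Hollow → Dale: 31+33+30+18+15+12+25 = 164
Dale → Quarry → Larch → Oak → Ivy → Hollow → Ash → Dale: 31+33+30+18+11+12+35 = 170
Dale → Quarry → Larch → Oak → Ash → Ivy → Hollow → Dale: 31+33+30+19+15+11+25 = 164
Dale → Quarry → Larch → Oak → Ash → Hollow → Ivy → Dale: 31+33+30+19+12+11+30 = 166
Dale → Quarry → Larch → Oak → Hollow → Ivy → Ash → Dale: 31+33+30+7+11+15+35 = 162
Dale → Quarry → Larch → Oak → Hollow → Ash → Ivy → Dale: 31+33+30+7+12+15+30 = 158
Dale → Quarry → Larch → Ivy → Oak → Ash → Hollow → Dale: 31+33+35+18+19+12+25 = 173
Dale → Quarry → Larch → Ivy → Oak → Hollow → Ash → Dale: 31+33+35+18+7+12+35 = 171
… (352 more)
Dale → Quarry → Oak → Hollow → Ivy → Ash → Larch → Dale: 31+3+7+11+15+20+38 = 125  ← best
The minimum is 125.
One optimal route: Dale → Quarry → Oak → Hollow → Ivy → Ash → Larch → Dale (or its reverse).

Minimum total distance: 125 min.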